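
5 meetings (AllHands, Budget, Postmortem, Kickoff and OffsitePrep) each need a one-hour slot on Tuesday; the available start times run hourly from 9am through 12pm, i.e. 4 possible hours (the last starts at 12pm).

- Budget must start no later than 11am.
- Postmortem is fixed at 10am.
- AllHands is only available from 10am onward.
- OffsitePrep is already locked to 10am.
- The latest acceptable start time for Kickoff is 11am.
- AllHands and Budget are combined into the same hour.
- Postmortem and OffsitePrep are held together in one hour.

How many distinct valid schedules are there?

Splitting on AllHands: it can be 10am (3), 11am (3). Listing each branch's schedules as (Budget, Postmortem, Kickoff, OffsitePrep):
AllHands=10am: (10am,10am,9am,10am) (10am,10am,10am,10am) (10am,10am,11am,10am) — 3.
AllHands=11am: (11am,10am,9am,10am) (11am,10am,10am,10am) (11am,10am,11am,10am) — 3.
Summing: 3 + 3 = 6.

6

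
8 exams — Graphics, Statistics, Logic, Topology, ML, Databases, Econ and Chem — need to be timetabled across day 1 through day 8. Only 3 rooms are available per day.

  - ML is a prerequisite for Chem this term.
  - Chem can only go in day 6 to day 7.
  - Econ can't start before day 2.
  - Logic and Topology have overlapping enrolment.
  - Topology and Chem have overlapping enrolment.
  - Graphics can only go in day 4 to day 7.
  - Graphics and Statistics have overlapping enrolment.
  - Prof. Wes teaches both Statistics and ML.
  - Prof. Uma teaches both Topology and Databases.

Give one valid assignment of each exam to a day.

Econ=day 2, Graphics=day 4, Topology=day 2, Statistics=day 2, Chem=day 6, Logic=day 1, ML=day 1, Databases=day 1

Checking: ML(day 1) before Chem(day 6); Logic(day 1) != Topology(day 2); Topology(day 2) != Chem(day 6); Graphics(day 4) != Statistics(day 2); Topology(day 2) != Databases(day 1); Statistics(day 2) != ML(day 1); Econ=day 2 in [day 2,day 8]; Chem=day 6 in [day 6,day 7]; Graphics=day 4 in [day 4,day 7]; max 3 per day (cap 3).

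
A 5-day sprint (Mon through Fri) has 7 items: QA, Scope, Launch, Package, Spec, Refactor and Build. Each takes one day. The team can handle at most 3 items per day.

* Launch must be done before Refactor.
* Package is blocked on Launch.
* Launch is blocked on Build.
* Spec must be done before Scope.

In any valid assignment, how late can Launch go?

Thu

Precedence pushes Launch to at least Tue; downstream work caps Launch at Thu.
Launch at Thu is achievable: Refactor -> Fri, Package -> Fri, Spec -> Mon, Build -> Mon, QA -> Mon, Scope -> Tue, Launch -> Thu.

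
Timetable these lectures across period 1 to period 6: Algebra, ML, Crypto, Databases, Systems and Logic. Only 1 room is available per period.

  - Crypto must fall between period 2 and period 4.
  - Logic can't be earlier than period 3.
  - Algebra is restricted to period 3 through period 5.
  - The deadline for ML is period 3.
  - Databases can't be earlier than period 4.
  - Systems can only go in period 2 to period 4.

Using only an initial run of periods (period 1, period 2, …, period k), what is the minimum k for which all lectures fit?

With at most 1 per period and 6 lectures, at least 6 periods are needed.
Databases can't be placed before period 4, so the schedule must run through at least period 4.
6 works (last occupied period: period 6): for example Databases -> period 5; Crypto -> period 2; Algebra -> period 3; Logic -> period 6; ML -> period 1; Systems -> period 4.

6 periods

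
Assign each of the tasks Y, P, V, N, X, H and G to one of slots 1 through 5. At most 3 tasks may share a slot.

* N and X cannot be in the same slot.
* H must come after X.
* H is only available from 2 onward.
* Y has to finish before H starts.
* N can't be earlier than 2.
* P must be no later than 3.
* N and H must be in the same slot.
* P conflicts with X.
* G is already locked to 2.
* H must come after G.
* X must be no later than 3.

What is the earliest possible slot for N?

3

N is available from 2; N must be in the same slot as H, which can't be before 3, so N is at least 3.
N at 3 is achievable: N -> 3, G -> 2, P -> 2, H -> 3, V -> 1, Y -> 1, X -> 1.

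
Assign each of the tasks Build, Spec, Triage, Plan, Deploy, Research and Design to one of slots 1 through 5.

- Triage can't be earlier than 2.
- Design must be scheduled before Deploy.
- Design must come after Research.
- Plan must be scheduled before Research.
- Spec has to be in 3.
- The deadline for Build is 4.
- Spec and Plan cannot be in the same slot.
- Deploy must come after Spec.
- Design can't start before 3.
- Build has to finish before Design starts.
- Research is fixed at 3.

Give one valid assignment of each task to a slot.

Research in 3, Deploy in 5, Spec in 3, Design in 4, Build in 1, Plan in 1, Triage in 2

Checking: Spec(3) before Deploy(5); Design(4) before Deploy(5); Plan(1) before Research(3); Build(1) before Design(4); Research(3) before Design(4); Spec(3) != Plan(1); Research=3 in [3,3]; Triage=2 in [2,5]; Spec=3 in [3,3]; Build=1 in [1,4]; Design=4 in [3,5].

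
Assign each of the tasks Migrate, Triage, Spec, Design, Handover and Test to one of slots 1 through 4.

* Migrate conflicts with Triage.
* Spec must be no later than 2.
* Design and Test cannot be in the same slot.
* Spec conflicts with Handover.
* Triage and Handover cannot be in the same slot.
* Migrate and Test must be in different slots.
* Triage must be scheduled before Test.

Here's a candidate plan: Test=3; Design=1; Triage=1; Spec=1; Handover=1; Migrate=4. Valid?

No. Spec conflicts with Handover is not satisfied.

Migrate conflicts with Triage — holds.
Spec must be no later than 2 — holds.
Design and Test cannot be in the same slot — holds.
Triage must be scheduled before Test — holds.
Spec conflicts with Handover — violated.
Triage and Handover cannot be in the same slot — violated.
Migrate and Test must be in different slots — holds.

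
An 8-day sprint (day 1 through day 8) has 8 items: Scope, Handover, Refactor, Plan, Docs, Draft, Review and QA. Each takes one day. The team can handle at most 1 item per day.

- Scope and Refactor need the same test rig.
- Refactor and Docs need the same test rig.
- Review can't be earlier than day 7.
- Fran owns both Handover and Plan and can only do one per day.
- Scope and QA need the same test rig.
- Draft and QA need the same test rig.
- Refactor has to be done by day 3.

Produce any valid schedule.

QA=day 8; Handover=day 3; Review=day 7; Refactor=day 1; Docs=day 5; Plan=day 4; Scope=day 2; Draft=day 6

Checking: Draft(day 6) != QA(day 8); Refactor(day 1) != Docs(day 5); Scope(day 2) != Refactor(day 1); Scope(day 2) != QA(day 8); Handover(day 3) != Plan(day 4); Refactor=day 1 in [day 1,day 3]; Review=day 7 in [day 7,day 8]; max 1 per day (cap 1).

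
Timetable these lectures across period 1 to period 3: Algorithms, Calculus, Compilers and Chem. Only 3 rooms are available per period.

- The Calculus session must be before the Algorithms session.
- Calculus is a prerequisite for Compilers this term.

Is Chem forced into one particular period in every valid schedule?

Chem can be period 1 (e.g. Algorithms -> period 2, Calculus -> period 1, Compilers -> period 2, Chem -> period 1) or period 2 (e.g. Algorithms in period 2, Calculus in period 1, Compilers in period 2, Chem in period 2).

No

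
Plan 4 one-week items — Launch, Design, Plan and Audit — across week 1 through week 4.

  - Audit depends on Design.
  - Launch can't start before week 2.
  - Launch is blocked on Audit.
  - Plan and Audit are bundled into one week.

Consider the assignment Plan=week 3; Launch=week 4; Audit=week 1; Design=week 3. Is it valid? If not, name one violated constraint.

No — it violates: Audit depends on Design

Plan and Audit are bundled into one week — violated.
Launch can't start before week 2 — holds.
Launch is blocked on Audit — holds.
Audit depends on Design — violated.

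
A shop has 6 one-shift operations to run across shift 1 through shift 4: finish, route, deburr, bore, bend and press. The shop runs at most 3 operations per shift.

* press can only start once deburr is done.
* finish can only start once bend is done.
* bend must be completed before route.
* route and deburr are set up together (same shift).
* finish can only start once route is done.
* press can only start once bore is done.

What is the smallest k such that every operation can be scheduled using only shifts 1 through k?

The precedence chain requires at least 3 distinct shifts.
With at most 3 per shift and 6 operations, at least 2 shifts are needed.
3 works (last occupied shift: shift 3): for example press -> shift 3, finish -> shift 3, bend -> shift 1, deburr -> shift 2, route -> shift 2, bore -> shift 1.

3 shifts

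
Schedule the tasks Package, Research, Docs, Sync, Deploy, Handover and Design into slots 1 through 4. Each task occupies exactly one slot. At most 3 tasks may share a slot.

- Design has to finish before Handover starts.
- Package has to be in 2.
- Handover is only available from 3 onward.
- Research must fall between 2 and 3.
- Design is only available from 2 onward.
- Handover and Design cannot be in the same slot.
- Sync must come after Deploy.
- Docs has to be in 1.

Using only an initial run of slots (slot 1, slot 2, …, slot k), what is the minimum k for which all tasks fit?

3 slots

The precedence chain requires at least 2 distinct slots.
With at most 3 per slot and 7 tasks, at least 3 slots are needed.
Handover can't be placed before 3, so the schedule must run through at least slot 3.
3 works (last occupied slot: 3): for example Deploy -> 1, Package -> 2, Sync -> 3, Design -> 2, Handover -> 3, Docs -> 1, Research -> 2.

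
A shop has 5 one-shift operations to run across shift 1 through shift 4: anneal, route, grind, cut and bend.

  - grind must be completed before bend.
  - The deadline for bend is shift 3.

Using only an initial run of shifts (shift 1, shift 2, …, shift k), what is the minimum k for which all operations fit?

The precedence chain requires at least 2 distinct shifts.
2 works (last occupied shift: shift 2): for example bend -> shift 2, cut -> shift 1, anneal -> shift 1, route -> shift 1, grind -> shift 1.

2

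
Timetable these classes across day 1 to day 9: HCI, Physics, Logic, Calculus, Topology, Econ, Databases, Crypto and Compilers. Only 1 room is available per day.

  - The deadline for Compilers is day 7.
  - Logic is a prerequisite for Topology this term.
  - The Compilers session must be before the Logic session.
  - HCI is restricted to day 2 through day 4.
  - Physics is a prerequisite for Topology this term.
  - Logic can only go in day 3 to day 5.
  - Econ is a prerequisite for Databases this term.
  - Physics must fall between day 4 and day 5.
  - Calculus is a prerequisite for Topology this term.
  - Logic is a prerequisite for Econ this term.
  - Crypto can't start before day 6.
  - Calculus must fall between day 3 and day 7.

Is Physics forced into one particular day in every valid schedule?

Physics can be day 4 (e.g. Econ -> day 8; Crypto -> day 6; HCI -> day 2; Topology -> day 7; Logic -> day 3; Compilers -> day 1; Physics -> day 4; Databases -> day 9; Calculus -> day 5) or day 5 (e.g. Calculus=day 4, Logic=day 3, Databases=day 9, Compilers=day 1, Topology=day 7, Crypto=day 6, Physics=day 5, Econ=day 8, HCI=day 2).

No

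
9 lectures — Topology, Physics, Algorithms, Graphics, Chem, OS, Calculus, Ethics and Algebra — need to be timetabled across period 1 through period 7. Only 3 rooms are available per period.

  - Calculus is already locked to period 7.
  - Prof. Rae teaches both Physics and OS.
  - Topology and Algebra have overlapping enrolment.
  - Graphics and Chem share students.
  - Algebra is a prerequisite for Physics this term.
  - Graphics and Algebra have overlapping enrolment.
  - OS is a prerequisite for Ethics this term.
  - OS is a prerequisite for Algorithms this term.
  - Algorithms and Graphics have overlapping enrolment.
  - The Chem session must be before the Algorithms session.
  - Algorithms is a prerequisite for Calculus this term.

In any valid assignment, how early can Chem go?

period 1

Downstream work caps Chem at period 5.
Chem at period 1 is achievable: Ethics=period 2; Chem=period 1; OS=period 1; Topology=period 3; Algorithms=period 2; Physics=period 2; Calculus=period 7; Graphics=period 3; Algebra=period 1.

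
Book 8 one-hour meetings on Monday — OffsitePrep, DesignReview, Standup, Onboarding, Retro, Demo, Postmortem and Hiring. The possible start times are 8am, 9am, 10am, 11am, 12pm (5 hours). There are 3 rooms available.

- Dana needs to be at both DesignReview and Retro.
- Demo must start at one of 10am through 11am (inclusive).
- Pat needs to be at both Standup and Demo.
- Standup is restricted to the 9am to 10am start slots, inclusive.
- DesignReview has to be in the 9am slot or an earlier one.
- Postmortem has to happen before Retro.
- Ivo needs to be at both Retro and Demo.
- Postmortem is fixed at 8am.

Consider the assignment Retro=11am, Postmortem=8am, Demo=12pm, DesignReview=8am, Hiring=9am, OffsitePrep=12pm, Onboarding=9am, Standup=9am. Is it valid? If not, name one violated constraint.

No — it violates: Demo must start at one of 10am through 11am (inclusive)

Demo must start at one of 10am through 11am (inclusive) — violated.
Ivo needs to be at both Retro and Demo — holds.
Pat needs to be at both Standup and Demo — holds.
Postmortem has to happen before Retro — holds.
There are 3 rooms available — holds.
Standup is restricted to the 9am to 10am start slots, inclusive — holds.
Postmortem is fixed at 8am — holds.
Dana needs to be at both DesignReview and Retro — holds.
DesignReview has to be in the 9am slot or an earlier one — holds.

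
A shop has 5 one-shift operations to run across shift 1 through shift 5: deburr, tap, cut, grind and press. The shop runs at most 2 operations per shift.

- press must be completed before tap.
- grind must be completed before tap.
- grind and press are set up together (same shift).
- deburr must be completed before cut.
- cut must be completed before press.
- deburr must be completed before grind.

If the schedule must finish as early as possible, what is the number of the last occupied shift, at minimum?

The precedence chain requires at least 4 distinct shifts.
With at most 2 per shift and 5 operations, at least 3 shifts are needed.
4 works (last occupied shift: shift 4): for example deburr in shift 1, cut in shift 2, tap in shift 4, press in shift 3, grind in shift 3.

4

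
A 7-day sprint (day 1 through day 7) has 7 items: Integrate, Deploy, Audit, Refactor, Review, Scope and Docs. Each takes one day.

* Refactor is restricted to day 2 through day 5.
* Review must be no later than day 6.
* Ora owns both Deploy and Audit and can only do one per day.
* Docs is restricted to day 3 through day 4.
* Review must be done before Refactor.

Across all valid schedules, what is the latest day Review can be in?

Review's own window allows nothing later than day 6; downstream work caps Review at day 4.
Review at day 4 is achievable: Audit in day 2, Integrate in day 1, Refactor in day 5, Deploy in day 1, Docs in day 3, Review in day 4, Scope in day 1.

day 4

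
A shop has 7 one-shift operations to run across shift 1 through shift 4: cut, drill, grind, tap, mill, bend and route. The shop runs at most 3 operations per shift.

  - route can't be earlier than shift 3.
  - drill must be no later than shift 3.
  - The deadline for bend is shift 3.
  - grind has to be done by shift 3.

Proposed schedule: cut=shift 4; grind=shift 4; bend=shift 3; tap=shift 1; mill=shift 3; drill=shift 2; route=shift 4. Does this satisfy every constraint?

No — it violates: grind has to be done by shift 3

drill must be no later than shift 3 — holds.
grind has to be done by shift 3 — violated.
The shop runs at most 3 operations per shift — holds.
The deadline for bend is shift 3 — holds.
route can't be earlier than shift 3 — holds.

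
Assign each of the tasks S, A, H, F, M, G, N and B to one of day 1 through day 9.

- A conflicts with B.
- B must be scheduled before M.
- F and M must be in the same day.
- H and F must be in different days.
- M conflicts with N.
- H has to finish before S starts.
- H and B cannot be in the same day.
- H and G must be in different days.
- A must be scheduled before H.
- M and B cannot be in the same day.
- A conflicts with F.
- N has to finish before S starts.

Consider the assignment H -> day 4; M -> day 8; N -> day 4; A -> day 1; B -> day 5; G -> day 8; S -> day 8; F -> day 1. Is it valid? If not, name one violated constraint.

A conflicts with B — holds.
M conflicts with N — holds.
A must be scheduled before H — holds.
M and B cannot be in the same day — holds.
A conflicts with F — violated.
F and M must be in the same day — violated.
N has to finish before S starts — holds.
H and G must be in different days — holds.
H and B cannot be in the same day — holds.
B must be scheduled before M — holds.
H has to finish before S starts — holds.
H and F must be in different days — holds.

No — it violates: A conflicts with F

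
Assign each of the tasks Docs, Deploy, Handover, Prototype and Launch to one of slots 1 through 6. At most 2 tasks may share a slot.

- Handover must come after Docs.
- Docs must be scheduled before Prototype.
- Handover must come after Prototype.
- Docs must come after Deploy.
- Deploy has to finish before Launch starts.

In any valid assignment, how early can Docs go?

2

Precedence pushes Docs to at least 2; downstream work caps Docs at 4.
Docs at 2 is achievable: Handover=4, Prototype=3, Launch=2, Deploy=1, Docs=2.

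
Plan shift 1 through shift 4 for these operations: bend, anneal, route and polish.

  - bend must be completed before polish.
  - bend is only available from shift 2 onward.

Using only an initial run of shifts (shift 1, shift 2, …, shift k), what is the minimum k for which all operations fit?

3 shifts

The precedence chain requires at least 2 distinct shifts.
Propagating the time windows through the other constraints, polish can't land before shift 3, so the schedule must run through at least shift 3.
3 works (last occupied shift: shift 3): for example bend=shift 2; route=shift 1; polish=shift 3; anneal=shift 1.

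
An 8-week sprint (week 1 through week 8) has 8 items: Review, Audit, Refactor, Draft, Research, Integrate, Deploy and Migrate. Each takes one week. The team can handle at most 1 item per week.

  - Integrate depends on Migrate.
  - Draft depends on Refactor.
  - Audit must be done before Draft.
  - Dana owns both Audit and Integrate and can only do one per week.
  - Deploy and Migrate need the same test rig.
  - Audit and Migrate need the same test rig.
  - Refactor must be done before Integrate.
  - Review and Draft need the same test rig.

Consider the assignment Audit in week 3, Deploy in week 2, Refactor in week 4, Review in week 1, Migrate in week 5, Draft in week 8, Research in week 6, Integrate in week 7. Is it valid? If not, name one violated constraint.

Yes

Dana owns both Audit and Integrate and can only do one per week — holds.
Refactor must be done before Integrate — holds.
Audit and Migrate need the same test rig — holds.
Audit must be done before Draft — holds.
Draft depends on Refactor — holds.
Review and Draft need the same test rig — holds.
Integrate depends on Migrate — holds.
Deploy and Migrate need the same test rig — holds.
The team can handle at most 1 item per week — holds.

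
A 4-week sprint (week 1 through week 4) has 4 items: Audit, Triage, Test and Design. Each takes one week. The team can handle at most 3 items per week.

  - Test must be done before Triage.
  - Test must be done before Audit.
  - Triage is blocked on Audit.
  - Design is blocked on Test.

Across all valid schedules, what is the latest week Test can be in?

Downstream work caps Test at week 2.
Test at week 2 is achievable: Triage=week 4, Audit=week 3, Test=week 2, Design=week 3.

week 2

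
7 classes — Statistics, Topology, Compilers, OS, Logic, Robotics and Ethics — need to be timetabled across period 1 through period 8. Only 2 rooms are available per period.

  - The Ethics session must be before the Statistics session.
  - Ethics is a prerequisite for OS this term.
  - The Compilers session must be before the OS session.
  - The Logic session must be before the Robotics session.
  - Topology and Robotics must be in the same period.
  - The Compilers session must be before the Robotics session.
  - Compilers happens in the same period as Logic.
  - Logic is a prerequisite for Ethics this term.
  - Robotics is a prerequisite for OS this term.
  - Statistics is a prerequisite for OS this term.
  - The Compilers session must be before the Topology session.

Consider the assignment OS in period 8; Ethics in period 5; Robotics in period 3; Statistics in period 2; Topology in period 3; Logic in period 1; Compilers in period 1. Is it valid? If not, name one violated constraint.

Invalid. The Ethics session must be before the Statistics session.

Compilers happens in the same period as Logic — holds.
The Compilers session must be before the Topology session — holds.
Robotics is a prerequisite for OS this term — holds.
Ethics is a prerequisite for OS this term — holds.
Logic is a prerequisite for Ethics this term — holds.
Statistics is a prerequisite for OS this term — holds.
Topology and Robotics must be in the same period — holds.
The Logic session must be before the Robotics session — holds.
The Compilers session must be before the Robotics session — holds.
The Ethics session must be before the Statistics session — violated.
The Compilers session must be before the OS session — holds.
Only 2 rooms are available per period — holds.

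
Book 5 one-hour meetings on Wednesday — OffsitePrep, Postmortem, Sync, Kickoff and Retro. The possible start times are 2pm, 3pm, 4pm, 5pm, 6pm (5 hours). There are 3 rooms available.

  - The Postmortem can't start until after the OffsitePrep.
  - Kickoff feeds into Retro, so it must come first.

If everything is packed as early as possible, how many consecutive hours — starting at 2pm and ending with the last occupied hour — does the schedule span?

2 hours

The precedence chain requires at least 2 distinct hours.
With at most 3 per hour and 5 meetings, at least 2 hours are needed.
2 works (last occupied hour: 3pm): for example OffsitePrep in 2pm; Postmortem in 3pm; Sync in 2pm; Retro in 3pm; Kickoff in 2pm.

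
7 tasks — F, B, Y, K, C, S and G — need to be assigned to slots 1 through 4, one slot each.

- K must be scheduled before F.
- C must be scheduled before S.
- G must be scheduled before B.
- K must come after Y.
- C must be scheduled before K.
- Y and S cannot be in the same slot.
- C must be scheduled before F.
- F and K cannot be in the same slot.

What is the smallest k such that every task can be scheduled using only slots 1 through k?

The precedence chain requires at least 3 distinct slots.
3 works (last occupied slot: 3): for example B=2; C=1; K=2; Y=1; G=1; S=2; F=3.

3 slots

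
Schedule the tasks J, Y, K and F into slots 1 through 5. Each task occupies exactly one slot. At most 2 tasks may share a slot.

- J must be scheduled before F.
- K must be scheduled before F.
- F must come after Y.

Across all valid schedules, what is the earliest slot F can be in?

Precedence pushes F to at least 2.
F at 3 is achievable: Y=1; K=2; J=1; F=3.
Nothing earlier works — the capacity limit rule out every slot before 3.

3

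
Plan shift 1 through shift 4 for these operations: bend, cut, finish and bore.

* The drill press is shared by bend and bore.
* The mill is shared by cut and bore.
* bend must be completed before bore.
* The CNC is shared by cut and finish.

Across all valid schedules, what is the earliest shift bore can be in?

Precedence pushes bore to at least shift 2.
bore at shift 2 is achievable: bend -> shift 1, bore -> shift 2, finish -> shift 2, cut -> shift 1.

shift 2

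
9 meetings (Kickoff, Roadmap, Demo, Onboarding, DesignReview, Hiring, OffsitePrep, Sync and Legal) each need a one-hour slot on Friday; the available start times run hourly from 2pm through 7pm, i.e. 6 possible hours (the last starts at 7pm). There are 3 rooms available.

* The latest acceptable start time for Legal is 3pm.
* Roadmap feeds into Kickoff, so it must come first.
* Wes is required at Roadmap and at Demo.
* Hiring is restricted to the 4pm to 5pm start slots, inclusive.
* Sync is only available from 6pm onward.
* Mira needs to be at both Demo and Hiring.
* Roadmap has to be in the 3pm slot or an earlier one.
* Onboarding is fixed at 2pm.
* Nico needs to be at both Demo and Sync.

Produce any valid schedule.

Onboarding in 2pm; Legal in 2pm; Kickoff in 3pm; Demo in 3pm; Hiring in 4pm; Sync in 6pm; Roadmap in 2pm; DesignReview in 3pm; OffsitePrep in 4pm

Checking: Roadmap(2pm) before Kickoff(3pm); Demo(3pm) != Hiring(4pm); Demo(3pm) != Sync(6pm); Roadmap(2pm) != Demo(3pm); Legal=2pm in [2pm,3pm]; Onboarding=2pm in [2pm,2pm]; Sync=6pm in [6pm,7pm]; Roadmap=2pm in [2pm,3pm]; Hiring=4pm in [4pm,5pm]; max 3 per hour (cap 3).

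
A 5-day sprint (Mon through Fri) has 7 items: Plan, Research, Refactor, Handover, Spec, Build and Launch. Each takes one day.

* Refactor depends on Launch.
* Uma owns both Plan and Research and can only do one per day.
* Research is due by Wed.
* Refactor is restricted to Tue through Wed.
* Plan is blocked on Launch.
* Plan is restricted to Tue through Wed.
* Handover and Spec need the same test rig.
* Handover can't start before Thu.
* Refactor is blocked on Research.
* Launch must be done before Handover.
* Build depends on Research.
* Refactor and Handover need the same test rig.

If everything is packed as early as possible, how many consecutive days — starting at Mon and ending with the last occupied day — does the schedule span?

4 days

The precedence chain requires at least 2 distinct days.
Handover can't be placed before Thu — that is day 4 counting from Mon — so the schedule must run through at least 4 days.
4 works (last occupied day: Thu): for example Launch in Mon; Build in Tue; Handover in Thu; Research in Mon; Plan in Tue; Refactor in Tue; Spec in Mon.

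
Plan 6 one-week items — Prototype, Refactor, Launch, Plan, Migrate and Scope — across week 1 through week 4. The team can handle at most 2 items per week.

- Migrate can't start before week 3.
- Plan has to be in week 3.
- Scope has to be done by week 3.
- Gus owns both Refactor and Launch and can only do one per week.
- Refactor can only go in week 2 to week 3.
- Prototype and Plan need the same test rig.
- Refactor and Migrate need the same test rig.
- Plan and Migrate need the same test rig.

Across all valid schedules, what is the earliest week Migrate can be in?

week 4

Migrate is available from week 3.
Migrate at week 4 is achievable: Refactor=week 2, Scope=week 1, Launch=week 3, Prototype=week 1, Migrate=week 4, Plan=week 3.
Nothing earlier works — the conflict and capacity constraints rule out every week before week 4.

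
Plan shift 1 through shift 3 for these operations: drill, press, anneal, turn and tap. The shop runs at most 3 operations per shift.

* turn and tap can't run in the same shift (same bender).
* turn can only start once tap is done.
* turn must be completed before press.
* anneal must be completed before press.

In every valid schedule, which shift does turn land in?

shift 2

Precedence pushes turn to at least shift 2; downstream work caps turn at shift 2.
So turn is pinned to shift 2.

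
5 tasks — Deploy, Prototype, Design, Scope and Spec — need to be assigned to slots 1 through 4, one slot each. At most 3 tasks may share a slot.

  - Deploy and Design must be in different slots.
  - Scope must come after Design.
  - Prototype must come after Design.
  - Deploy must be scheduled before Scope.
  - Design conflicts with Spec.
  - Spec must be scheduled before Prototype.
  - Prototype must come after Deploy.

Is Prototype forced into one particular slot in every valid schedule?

Prototype can be 3 (e.g. Design -> 2, Prototype -> 3, Spec -> 1, Deploy -> 1, Scope -> 3) or 4 (e.g. Deploy in 1; Prototype in 4; Spec in 1; Design in 2; Scope in 3).

No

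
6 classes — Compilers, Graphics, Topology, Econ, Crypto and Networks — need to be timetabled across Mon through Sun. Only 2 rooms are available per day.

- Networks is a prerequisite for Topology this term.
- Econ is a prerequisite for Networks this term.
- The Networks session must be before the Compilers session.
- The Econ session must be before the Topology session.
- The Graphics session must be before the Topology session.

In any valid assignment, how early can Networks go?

Tue

Precedence pushes Networks to at least Tue; downstream work caps Networks at Sat.
Networks at Tue is achievable: Crypto -> Tue, Compilers -> Wed, Networks -> Tue, Econ -> Mon, Graphics -> Mon, Topology -> Wed.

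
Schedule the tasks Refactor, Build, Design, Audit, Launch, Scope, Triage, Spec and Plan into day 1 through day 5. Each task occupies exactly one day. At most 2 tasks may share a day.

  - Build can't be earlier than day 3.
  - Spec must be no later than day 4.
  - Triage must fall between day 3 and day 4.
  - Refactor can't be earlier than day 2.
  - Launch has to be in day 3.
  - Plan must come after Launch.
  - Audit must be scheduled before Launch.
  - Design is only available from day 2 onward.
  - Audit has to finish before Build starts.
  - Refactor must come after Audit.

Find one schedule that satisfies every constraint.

Spec in day 1, Scope in day 5, Refactor in day 2, Audit in day 1, Build in day 4, Triage in day 3, Plan in day 4, Design in day 2, Launch in day 3

Checking: Launch(day 3) before Plan(day 4); Audit(day 1) before Launch(day 3); Audit(day 1) before Refactor(day 2); Audit(day 1) before Build(day 4); Spec=day 1 in [day 1,day 4]; Triage=day 3 in [day 3,day 4]; Launch=day 3 in [day 3,day 3]; Build=day 4 in [day 3,day 5]; Refactor=day 2 in [day 2,day 5]; Design=day 2 in [day 2,day 5]; max 2 per day (cap 2).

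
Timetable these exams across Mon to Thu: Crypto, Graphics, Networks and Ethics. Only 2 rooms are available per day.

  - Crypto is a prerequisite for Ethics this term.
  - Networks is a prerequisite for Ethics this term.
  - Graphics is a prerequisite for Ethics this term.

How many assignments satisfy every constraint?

Splitting on Crypto: it can be Mon (11), Tue (11), Wed (8). Listing each branch's schedules as (Graphics, Networks, Ethics):
Crypto=Mon: (Mon,Tue,Wed) (Mon,Tue,Thu) (Mon,Wed,Thu) (Tue,Mon,Wed) (Tue,Mon,Thu) (Tue,Tue,Wed) (Tue,Tue,Thu) (Tue,Wed,Thu) (Wed,Mon,Thu) (Wed,Tue,Thu) (Wed,Wed,Thu) — 11.
Crypto=Tue: (Mon,Mon,Wed) (Mon,Mon,Thu) (Mon,Tue,Wed) (Mon,Tue,Thu) (Mon,Wed,Thu) (Tue,Mon,Wed) (Tue,Mon,Thu) (Tue,Wed,Thu) (Wed,Mon,Thu) (Wed,Tue,Thu) (Wed,Wed,Thu) — 11.
Crypto=Wed: (Mon,Mon,Thu) (Mon,Tue,Thu) (Mon,Wed,Thu) (Tue,Mon,Thu) (Tue,Tue,Thu) (Tue,Wed,Thu) (Wed,Mon,Thu) (Wed,Tue,Thu) — 8.
Summing: 11 + 11 + 8 = 30.

30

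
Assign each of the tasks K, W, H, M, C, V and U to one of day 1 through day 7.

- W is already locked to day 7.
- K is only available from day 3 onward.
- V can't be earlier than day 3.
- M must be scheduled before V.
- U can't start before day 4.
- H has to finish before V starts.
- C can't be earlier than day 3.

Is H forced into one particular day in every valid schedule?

No

H can be day 1 (e.g. V in day 3, C in day 3, H in day 1, M in day 1, K in day 3, U in day 4, W in day 7) or day 2 (e.g. C in day 3, W in day 7, M in day 1, H in day 2, V in day 3, K in day 3, U in day 4).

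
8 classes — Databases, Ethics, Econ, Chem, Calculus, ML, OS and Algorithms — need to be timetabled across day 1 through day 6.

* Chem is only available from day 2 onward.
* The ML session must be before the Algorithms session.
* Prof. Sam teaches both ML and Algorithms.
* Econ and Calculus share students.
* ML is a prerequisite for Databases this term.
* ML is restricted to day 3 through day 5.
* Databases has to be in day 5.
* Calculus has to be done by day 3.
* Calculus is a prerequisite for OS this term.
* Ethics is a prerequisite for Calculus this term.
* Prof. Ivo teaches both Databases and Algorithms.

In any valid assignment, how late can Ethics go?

day 2

Downstream work caps Ethics at day 2.
Ethics at day 2 is achievable: ML=day 3, Algorithms=day 4, Chem=day 2, Calculus=day 3, Econ=day 1, OS=day 4, Databases=day 5, Ethics=day 2.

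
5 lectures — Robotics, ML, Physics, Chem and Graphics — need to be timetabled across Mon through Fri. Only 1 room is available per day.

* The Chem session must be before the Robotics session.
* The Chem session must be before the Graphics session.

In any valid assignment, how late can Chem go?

Downstream work caps Chem at Thu.
Chem at Wed is achievable: Physics in Tue, Chem in Wed, Robotics in Thu, Graphics in Fri, ML in Mon.
Nothing later works — the capacity limit rule out every day after Wed.

Wed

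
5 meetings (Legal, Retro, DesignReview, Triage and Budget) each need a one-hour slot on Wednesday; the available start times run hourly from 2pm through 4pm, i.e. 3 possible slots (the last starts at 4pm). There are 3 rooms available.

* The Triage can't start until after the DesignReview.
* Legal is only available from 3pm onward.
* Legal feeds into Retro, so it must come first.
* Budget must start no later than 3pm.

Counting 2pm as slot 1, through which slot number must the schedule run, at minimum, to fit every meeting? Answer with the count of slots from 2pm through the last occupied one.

The precedence chain requires at least 2 distinct slots.
With at most 3 per slot and 5 meetings, at least 2 slots are needed.
Propagating the time windows through the other constraints, Retro can't land before 4pm — that is slot 3 counting from 2pm — so the schedule must run through at least 3 slots.
3 works (last occupied slot: 4pm): for example Budget=2pm; Triage=3pm; Retro=4pm; Legal=3pm; DesignReview=2pm.

3 slots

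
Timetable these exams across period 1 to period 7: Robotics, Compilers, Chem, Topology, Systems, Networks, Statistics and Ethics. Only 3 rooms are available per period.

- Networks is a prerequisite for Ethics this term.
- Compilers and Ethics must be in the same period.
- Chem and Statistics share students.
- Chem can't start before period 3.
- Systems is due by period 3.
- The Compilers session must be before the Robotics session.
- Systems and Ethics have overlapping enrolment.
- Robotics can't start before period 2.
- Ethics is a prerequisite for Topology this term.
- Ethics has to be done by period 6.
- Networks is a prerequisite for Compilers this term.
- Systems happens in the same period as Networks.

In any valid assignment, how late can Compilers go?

period 6

Precedence pushes Compilers to at least period 2; downstream work caps Compilers at period 6.
Compilers at period 6 is achievable: Compilers in period 6; Topology in period 7; Robotics in period 7; Chem in period 3; Statistics in period 1; Networks in period 1; Systems in period 1; Ethics in period 6.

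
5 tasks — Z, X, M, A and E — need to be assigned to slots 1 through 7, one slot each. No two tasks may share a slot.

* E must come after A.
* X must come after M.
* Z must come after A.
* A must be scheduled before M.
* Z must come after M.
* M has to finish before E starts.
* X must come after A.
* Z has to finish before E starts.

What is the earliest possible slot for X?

Precedence pushes X to at least 3.
X at 3 is achievable: E -> 5; M -> 2; A -> 1; Z -> 4; X -> 3.

3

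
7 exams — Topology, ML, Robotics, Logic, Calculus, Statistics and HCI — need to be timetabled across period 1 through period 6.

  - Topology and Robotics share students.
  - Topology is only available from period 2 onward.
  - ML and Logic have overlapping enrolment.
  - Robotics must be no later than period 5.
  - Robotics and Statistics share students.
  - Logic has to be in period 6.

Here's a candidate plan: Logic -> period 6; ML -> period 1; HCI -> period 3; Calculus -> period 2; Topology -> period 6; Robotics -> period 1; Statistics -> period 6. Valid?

Valid

Robotics must be no later than period 5 — holds.
ML and Logic have overlapping enrolment — holds.
Robotics and Statistics share students — holds.
Logic has to be in period 6 — holds.
Topology is only available from period 2 onward — holds.
Topology and Robotics share students — holds.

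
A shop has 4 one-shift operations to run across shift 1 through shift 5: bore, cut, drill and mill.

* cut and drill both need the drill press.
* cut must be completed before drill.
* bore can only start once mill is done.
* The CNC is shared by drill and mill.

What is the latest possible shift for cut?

shift 4

Downstream work caps cut at shift 4.
cut at shift 4 is achievable: cut in shift 4, drill in shift 5, bore in shift 2, mill in shift 1.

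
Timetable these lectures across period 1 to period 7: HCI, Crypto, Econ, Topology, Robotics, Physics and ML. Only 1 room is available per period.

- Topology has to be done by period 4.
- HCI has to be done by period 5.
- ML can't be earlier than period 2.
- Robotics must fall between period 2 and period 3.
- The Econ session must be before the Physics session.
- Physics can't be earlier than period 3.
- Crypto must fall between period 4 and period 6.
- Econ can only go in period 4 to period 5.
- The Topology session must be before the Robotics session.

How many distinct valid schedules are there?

25

Splitting on HCI: it can be period 1 (7), period 2 (7), period 3 (7), period 4 (2), period 5 (2). Listing each branch's schedules as (Crypto, Econ, Topology, Robotics, Physics, ML) by period number:
HCI=period 1: (4,5,2,3,6,7) (4,5,2,3,7,6) (5,4,2,3,6,7) (5,4,2,3,7,6) (6,4,2,3,5,7) (6,4,2,3,7,5) (6,5,2,3,7,4) — 7.
HCI=period 2: (4,5,1,3,6,7) (4,5,1,3,7,6) (5,4,1,3,6,7) (5,4,1,3,7,6) (6,4,1,3,5,7) (6,4,1,3,7,5) (6,5,1,3,7,4) — 7.
HCI=period 3: (4,5,1,2,6,7) (4,5,1,2,7,6) (5,4,1,2,6,7) (5,4,1,2,7,6) (6,4,1,2,5,7) (6,4,1,2,7,5) (6,5,1,2,7,4) — 7.
HCI=period 4: (6,5,1,2,7,3) (6,5,1,3,7,2) — 2.
HCI=period 5: (6,4,1,2,7,3) (6,4,1,3,7,2) — 2.
Summing: 7 + 7 + 7 + 2 + 2 = 25.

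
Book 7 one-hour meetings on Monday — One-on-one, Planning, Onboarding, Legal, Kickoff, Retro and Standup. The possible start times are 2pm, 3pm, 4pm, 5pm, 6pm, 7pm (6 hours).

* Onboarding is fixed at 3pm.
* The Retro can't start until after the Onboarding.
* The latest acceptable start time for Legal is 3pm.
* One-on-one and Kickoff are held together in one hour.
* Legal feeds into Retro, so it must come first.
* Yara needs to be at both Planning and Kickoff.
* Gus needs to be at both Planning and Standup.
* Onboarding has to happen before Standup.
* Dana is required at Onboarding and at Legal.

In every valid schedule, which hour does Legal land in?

2pm

Legal's window is 2pm–3pm.
Onboarding is fixed at 3pm, and Legal can't share a hour with Onboarding.
So Legal must be 2pm.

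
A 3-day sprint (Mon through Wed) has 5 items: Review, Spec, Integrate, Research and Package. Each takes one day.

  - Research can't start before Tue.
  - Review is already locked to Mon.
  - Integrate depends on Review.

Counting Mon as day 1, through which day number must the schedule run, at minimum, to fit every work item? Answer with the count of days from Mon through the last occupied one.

The precedence chain requires at least 2 distinct days.
2 works (last occupied day: Tue): for example Integrate in Tue, Package in Mon, Spec in Mon, Review in Mon, Research in Tue.

2 days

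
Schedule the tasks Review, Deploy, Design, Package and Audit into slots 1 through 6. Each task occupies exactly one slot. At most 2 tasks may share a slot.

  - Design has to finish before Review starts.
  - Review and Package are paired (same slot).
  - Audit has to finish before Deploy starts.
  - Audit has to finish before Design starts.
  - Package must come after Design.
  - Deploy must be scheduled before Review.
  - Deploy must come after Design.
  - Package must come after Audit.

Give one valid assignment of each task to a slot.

Design in 2; Deploy in 3; Review in 4; Audit in 1; Package in 4

Checking: Design(2) before Package(4); Audit(1) before Deploy(3); Design(2) before Deploy(3); Audit(1) before Design(2); Deploy(3) before Review(4); Design(2) before Review(4); Audit(1) before Package(4); Review = Package = 4; max 2 per slot (cap 2).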